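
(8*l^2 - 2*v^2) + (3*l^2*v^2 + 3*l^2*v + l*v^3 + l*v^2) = 3*l^2*v^2 + 3*l^2*v + 8*l^2 + l*v^3 + l*v^2 - 2*v^2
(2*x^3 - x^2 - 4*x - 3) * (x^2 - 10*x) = 2*x^5 - 21*x^4 + 6*x^3 + 37*x^2 + 30*x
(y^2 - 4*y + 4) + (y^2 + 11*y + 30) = 2*y^2 + 7*y + 34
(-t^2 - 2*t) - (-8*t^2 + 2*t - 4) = 7*t^2 - 4*t + 4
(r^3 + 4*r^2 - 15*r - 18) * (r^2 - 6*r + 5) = r^5 - 2*r^4 - 34*r^3 + 92*r^2 + 33*r - 90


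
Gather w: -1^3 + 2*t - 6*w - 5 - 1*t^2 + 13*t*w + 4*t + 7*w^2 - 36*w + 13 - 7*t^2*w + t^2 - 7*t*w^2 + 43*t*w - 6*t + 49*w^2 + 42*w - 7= w^2*(56 - 7*t) + w*(-7*t^2 + 56*t)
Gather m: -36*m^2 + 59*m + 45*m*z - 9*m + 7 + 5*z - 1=-36*m^2 + m*(45*z + 50) + 5*z + 6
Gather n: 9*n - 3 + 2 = 9*n - 1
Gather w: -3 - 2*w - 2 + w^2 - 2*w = w^2 - 4*w - 5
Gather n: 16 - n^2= 16 - n^2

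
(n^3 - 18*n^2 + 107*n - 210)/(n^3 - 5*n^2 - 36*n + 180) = (n - 7)/(n + 6)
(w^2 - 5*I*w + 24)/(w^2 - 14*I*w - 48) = (w + 3*I)/(w - 6*I)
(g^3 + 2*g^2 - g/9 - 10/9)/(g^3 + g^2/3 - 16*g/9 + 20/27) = 3*(g + 1)/(3*g - 2)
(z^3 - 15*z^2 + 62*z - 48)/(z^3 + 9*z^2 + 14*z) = (z^3 - 15*z^2 + 62*z - 48)/(z*(z^2 + 9*z + 14))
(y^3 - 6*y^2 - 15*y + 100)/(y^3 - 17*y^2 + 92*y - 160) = (y^2 - y - 20)/(y^2 - 12*y + 32)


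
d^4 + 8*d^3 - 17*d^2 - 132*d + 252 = (d - 3)*(d - 2)*(d + 6)*(d + 7)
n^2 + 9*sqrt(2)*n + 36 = (n + 3*sqrt(2))*(n + 6*sqrt(2))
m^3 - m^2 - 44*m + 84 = (m - 6)*(m - 2)*(m + 7)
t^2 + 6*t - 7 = (t - 1)*(t + 7)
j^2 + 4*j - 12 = (j - 2)*(j + 6)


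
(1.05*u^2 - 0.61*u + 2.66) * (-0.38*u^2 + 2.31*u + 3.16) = -0.399*u^4 + 2.6573*u^3 + 0.8981*u^2 + 4.217*u + 8.4056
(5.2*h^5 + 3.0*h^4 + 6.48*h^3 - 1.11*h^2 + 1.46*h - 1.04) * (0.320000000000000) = 1.664*h^5 + 0.96*h^4 + 2.0736*h^3 - 0.3552*h^2 + 0.4672*h - 0.3328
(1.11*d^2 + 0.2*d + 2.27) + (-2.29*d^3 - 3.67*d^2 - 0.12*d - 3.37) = -2.29*d^3 - 2.56*d^2 + 0.08*d - 1.1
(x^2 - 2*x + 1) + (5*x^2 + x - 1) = 6*x^2 - x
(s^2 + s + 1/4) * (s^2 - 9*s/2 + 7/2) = s^4 - 7*s^3/2 - 3*s^2/4 + 19*s/8 + 7/8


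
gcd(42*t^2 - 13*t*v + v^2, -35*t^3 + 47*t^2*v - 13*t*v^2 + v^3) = 7*t - v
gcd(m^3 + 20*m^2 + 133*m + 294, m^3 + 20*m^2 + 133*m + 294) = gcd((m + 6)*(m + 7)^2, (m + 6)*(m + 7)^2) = m^3 + 20*m^2 + 133*m + 294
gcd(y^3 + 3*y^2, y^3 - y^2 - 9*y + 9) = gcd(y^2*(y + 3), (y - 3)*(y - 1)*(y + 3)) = y + 3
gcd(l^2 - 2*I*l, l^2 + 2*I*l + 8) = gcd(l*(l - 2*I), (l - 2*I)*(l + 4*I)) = l - 2*I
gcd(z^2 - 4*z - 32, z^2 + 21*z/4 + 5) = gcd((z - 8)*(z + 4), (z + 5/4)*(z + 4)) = z + 4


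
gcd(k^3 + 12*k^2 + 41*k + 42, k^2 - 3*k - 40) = 1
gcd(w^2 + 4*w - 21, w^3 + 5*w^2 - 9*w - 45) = w - 3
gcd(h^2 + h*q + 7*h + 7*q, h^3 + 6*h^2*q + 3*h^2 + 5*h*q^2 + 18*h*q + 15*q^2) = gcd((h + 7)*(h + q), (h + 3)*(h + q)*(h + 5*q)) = h + q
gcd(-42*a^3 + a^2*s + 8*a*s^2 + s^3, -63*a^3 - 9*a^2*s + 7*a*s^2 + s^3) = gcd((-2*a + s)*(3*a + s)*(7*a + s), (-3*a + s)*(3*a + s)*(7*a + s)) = 21*a^2 + 10*a*s + s^2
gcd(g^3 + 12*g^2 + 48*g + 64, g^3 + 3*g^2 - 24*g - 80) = g^2 + 8*g + 16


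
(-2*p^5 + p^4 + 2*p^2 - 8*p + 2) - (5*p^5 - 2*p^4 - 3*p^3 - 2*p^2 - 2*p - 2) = -7*p^5 + 3*p^4 + 3*p^3 + 4*p^2 - 6*p + 4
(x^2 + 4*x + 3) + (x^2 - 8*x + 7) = 2*x^2 - 4*x + 10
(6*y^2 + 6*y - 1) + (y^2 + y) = 7*y^2 + 7*y - 1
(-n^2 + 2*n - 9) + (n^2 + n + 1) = 3*n - 8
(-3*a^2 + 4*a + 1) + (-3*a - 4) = -3*a^2 + a - 3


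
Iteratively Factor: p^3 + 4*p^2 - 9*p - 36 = (p - 3)*(p^2 + 7*p + 12) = (p - 3)*(p + 3)*(p + 4)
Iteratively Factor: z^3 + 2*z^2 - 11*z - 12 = (z - 3)*(z^2 + 5*z + 4) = (z - 3)*(z + 1)*(z + 4)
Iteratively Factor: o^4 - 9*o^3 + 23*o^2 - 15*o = (o - 1)*(o^3 - 8*o^2 + 15*o) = (o - 5)*(o - 1)*(o^2 - 3*o) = o*(o - 5)*(o - 1)*(o - 3)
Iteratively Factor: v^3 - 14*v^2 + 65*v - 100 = (v - 5)*(v^2 - 9*v + 20) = (v - 5)*(v - 4)*(v - 5)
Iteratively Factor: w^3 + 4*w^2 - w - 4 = (w + 1)*(w^2 + 3*w - 4) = (w - 1)*(w + 1)*(w + 4)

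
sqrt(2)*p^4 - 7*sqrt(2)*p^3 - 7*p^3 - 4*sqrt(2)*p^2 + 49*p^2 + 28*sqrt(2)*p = p*(p - 7)*(p - 4*sqrt(2))*(sqrt(2)*p + 1)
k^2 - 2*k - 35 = (k - 7)*(k + 5)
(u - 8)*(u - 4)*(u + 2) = u^3 - 10*u^2 + 8*u + 64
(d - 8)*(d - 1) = d^2 - 9*d + 8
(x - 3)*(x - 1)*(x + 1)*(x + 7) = x^4 + 4*x^3 - 22*x^2 - 4*x + 21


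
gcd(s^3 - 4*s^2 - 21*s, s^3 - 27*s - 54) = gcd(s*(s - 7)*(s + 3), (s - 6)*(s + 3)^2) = s + 3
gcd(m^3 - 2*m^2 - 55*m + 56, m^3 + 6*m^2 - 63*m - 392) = m^2 - m - 56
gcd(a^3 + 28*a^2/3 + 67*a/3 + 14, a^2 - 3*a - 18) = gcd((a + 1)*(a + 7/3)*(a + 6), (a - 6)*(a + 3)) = 1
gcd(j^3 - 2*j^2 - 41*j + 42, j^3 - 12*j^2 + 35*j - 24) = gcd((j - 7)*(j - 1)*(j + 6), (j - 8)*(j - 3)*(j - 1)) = j - 1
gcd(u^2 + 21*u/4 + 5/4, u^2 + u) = 1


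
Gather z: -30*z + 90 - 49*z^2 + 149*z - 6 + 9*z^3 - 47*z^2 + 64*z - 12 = 9*z^3 - 96*z^2 + 183*z + 72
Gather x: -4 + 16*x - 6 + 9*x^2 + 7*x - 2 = 9*x^2 + 23*x - 12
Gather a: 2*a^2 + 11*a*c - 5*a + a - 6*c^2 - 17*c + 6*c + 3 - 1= 2*a^2 + a*(11*c - 4) - 6*c^2 - 11*c + 2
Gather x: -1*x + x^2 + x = x^2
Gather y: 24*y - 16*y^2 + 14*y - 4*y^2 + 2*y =-20*y^2 + 40*y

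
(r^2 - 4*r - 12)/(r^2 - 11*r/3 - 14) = 3*(r + 2)/(3*r + 7)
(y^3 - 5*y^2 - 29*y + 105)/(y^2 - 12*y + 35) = (y^2 + 2*y - 15)/(y - 5)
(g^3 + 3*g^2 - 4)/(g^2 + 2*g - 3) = (g^2 + 4*g + 4)/(g + 3)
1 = 1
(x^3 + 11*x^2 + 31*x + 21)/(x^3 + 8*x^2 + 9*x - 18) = (x^2 + 8*x + 7)/(x^2 + 5*x - 6)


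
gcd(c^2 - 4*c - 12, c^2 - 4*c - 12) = c^2 - 4*c - 12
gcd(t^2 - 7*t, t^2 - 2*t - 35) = t - 7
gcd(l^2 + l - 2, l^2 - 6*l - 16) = l + 2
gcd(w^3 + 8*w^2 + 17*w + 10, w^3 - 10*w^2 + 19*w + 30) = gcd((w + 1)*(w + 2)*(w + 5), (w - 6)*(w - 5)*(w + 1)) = w + 1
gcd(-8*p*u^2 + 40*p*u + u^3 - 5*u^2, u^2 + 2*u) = u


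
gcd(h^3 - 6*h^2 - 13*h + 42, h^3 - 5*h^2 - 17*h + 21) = h^2 - 4*h - 21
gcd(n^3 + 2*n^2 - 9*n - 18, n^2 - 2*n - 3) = n - 3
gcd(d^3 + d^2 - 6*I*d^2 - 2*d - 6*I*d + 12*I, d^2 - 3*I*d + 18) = d - 6*I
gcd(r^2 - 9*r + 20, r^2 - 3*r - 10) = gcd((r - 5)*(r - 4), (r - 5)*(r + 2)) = r - 5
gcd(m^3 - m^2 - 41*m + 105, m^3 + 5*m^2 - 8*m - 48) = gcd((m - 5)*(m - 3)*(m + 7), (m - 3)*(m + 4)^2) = m - 3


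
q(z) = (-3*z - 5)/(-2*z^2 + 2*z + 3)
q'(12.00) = -0.02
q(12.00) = 0.16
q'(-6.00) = -0.01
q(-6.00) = -0.16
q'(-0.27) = 1.11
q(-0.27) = -1.81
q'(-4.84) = -0.01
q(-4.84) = -0.18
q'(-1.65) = 0.54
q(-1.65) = 0.01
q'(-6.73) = -0.01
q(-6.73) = -0.15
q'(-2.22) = 0.12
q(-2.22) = -0.15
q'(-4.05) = -0.01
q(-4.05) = -0.19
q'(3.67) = -0.56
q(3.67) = 0.96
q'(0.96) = -2.51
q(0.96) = -2.56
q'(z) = (-3*z - 5)*(4*z - 2)/(-2*z^2 + 2*z + 3)^2 - 3/(-2*z^2 + 2*z + 3) = (-6*z^2 - 20*z + 1)/(4*z^4 - 8*z^3 - 8*z^2 + 12*z + 9)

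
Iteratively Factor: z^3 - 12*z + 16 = (z - 2)*(z^2 + 2*z - 8) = (z - 2)*(z + 4)*(z - 2)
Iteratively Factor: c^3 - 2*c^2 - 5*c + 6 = (c - 1)*(c^2 - c - 6) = (c - 3)*(c - 1)*(c + 2)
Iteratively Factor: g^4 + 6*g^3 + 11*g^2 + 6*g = (g + 3)*(g^3 + 3*g^2 + 2*g) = (g + 2)*(g + 3)*(g^2 + g) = g*(g + 2)*(g + 3)*(g + 1)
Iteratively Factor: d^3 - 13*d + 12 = (d - 1)*(d^2 + d - 12) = (d - 1)*(d + 4)*(d - 3)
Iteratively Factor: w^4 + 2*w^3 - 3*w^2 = (w - 1)*(w^3 + 3*w^2) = w*(w - 1)*(w^2 + 3*w) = w*(w - 1)*(w + 3)*(w)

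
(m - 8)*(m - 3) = m^2 - 11*m + 24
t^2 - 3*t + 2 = (t - 2)*(t - 1)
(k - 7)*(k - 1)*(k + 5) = k^3 - 3*k^2 - 33*k + 35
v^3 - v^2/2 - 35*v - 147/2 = (v - 7)*(v + 3)*(v + 7/2)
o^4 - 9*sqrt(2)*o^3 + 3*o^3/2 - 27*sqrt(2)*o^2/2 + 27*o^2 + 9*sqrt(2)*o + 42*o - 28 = (o - 1/2)*(o + 2)*(o - 7*sqrt(2))*(o - 2*sqrt(2))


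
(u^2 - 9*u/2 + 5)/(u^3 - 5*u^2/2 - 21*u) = (-2*u^2 + 9*u - 10)/(u*(-2*u^2 + 5*u + 42))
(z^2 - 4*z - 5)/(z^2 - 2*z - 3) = (z - 5)/(z - 3)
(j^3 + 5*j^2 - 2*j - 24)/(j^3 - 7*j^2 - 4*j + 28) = (j^2 + 7*j + 12)/(j^2 - 5*j - 14)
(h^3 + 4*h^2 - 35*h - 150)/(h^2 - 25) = (h^2 - h - 30)/(h - 5)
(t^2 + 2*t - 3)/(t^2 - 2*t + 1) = (t + 3)/(t - 1)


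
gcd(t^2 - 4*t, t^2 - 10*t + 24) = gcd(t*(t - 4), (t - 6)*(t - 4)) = t - 4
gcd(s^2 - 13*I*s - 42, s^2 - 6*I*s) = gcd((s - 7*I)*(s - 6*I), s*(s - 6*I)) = s - 6*I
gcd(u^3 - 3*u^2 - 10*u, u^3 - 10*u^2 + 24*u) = u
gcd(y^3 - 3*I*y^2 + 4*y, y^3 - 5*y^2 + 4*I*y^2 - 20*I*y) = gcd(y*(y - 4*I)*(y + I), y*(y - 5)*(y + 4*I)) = y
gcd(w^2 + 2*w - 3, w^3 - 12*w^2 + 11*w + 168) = w + 3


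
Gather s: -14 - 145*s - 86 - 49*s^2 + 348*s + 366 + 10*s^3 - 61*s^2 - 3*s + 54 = 10*s^3 - 110*s^2 + 200*s + 320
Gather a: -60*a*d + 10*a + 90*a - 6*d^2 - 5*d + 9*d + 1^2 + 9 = a*(100 - 60*d) - 6*d^2 + 4*d + 10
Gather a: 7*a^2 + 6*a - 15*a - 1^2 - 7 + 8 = 7*a^2 - 9*a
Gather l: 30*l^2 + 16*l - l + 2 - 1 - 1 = 30*l^2 + 15*l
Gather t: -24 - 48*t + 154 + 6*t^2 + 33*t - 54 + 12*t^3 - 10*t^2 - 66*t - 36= 12*t^3 - 4*t^2 - 81*t + 40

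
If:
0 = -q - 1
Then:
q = -1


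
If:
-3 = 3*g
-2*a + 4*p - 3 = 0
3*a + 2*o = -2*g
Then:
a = 2*p - 3/2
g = -1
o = 13/4 - 3*p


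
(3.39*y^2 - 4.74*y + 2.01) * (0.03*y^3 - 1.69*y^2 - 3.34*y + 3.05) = 0.1017*y^5 - 5.8713*y^4 - 3.2517*y^3 + 22.7742*y^2 - 21.1704*y + 6.1305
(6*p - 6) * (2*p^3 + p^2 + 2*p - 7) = 12*p^4 - 6*p^3 + 6*p^2 - 54*p + 42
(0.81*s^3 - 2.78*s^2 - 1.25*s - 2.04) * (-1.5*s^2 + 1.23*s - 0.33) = -1.215*s^5 + 5.1663*s^4 - 1.8117*s^3 + 2.4399*s^2 - 2.0967*s + 0.6732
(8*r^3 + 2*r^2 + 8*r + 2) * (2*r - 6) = 16*r^4 - 44*r^3 + 4*r^2 - 44*r - 12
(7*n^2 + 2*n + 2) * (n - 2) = 7*n^3 - 12*n^2 - 2*n - 4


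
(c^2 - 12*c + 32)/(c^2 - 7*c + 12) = (c - 8)/(c - 3)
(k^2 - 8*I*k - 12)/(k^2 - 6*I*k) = (k - 2*I)/k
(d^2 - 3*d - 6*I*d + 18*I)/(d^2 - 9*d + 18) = (d - 6*I)/(d - 6)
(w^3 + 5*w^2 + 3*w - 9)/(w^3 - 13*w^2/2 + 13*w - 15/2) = 2*(w^2 + 6*w + 9)/(2*w^2 - 11*w + 15)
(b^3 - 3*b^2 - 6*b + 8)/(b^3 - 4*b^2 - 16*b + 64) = (b^2 + b - 2)/(b^2 - 16)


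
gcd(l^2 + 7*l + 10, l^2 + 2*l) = l + 2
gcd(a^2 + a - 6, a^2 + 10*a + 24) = 1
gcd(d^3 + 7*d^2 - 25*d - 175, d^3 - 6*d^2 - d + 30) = d - 5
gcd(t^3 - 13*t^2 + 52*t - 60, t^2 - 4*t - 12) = t - 6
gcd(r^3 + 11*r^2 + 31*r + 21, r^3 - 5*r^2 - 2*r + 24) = 1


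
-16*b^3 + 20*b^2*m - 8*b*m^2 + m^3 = (-4*b + m)*(-2*b + m)^2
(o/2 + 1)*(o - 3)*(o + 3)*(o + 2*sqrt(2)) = o^4/2 + o^3 + sqrt(2)*o^3 - 9*o^2/2 + 2*sqrt(2)*o^2 - 9*sqrt(2)*o - 9*o - 18*sqrt(2)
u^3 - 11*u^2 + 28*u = u*(u - 7)*(u - 4)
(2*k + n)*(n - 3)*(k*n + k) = 2*k^2*n^2 - 4*k^2*n - 6*k^2 + k*n^3 - 2*k*n^2 - 3*k*n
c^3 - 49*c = c*(c - 7)*(c + 7)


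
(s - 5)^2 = s^2 - 10*s + 25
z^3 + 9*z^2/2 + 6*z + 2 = (z + 1/2)*(z + 2)^2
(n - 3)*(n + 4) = n^2 + n - 12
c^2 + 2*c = c*(c + 2)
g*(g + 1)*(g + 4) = g^3 + 5*g^2 + 4*g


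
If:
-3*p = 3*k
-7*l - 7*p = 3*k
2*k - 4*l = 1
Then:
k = -7/2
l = -2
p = 7/2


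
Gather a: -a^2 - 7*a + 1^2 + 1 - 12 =-a^2 - 7*a - 10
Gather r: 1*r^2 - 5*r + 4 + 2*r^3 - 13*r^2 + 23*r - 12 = 2*r^3 - 12*r^2 + 18*r - 8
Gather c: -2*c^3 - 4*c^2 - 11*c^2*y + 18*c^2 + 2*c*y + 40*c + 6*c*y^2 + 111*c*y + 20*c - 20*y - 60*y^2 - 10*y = -2*c^3 + c^2*(14 - 11*y) + c*(6*y^2 + 113*y + 60) - 60*y^2 - 30*y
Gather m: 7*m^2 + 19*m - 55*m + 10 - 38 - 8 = 7*m^2 - 36*m - 36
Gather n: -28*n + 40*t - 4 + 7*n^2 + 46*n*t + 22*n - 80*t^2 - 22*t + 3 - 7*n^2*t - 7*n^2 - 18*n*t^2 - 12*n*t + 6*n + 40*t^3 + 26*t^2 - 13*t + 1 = -7*n^2*t + n*(-18*t^2 + 34*t) + 40*t^3 - 54*t^2 + 5*t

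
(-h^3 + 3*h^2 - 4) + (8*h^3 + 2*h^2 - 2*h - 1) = 7*h^3 + 5*h^2 - 2*h - 5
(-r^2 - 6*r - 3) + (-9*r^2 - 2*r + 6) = -10*r^2 - 8*r + 3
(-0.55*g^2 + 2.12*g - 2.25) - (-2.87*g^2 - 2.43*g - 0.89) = 2.32*g^2 + 4.55*g - 1.36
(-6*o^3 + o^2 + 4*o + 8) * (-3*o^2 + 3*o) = 18*o^5 - 21*o^4 - 9*o^3 - 12*o^2 + 24*o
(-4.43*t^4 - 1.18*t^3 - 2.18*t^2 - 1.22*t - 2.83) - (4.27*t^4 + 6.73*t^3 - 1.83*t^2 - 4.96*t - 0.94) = -8.7*t^4 - 7.91*t^3 - 0.35*t^2 + 3.74*t - 1.89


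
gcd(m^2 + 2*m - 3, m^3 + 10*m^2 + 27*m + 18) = m + 3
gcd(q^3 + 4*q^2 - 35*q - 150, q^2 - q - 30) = q^2 - q - 30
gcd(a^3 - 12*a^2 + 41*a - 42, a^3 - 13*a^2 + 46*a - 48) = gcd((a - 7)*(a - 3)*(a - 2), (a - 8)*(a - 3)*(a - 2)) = a^2 - 5*a + 6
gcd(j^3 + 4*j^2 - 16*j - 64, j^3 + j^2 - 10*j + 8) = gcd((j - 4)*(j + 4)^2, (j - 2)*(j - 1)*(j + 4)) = j + 4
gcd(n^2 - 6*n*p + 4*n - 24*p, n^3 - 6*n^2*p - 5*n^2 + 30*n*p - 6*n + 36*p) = -n + 6*p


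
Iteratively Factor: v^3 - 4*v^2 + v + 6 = (v + 1)*(v^2 - 5*v + 6) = (v - 3)*(v + 1)*(v - 2)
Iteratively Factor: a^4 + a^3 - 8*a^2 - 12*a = (a - 3)*(a^3 + 4*a^2 + 4*a) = a*(a - 3)*(a^2 + 4*a + 4) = a*(a - 3)*(a + 2)*(a + 2)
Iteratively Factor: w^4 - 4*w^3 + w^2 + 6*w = (w + 1)*(w^3 - 5*w^2 + 6*w) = (w - 2)*(w + 1)*(w^2 - 3*w) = (w - 3)*(w - 2)*(w + 1)*(w)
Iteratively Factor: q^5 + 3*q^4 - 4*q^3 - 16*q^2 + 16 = (q + 2)*(q^4 + q^3 - 6*q^2 - 4*q + 8) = (q + 2)^2*(q^3 - q^2 - 4*q + 4) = (q - 1)*(q + 2)^2*(q^2 - 4) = (q - 1)*(q + 2)^3*(q - 2)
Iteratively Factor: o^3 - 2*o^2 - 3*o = (o - 3)*(o^2 + o) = (o - 3)*(o + 1)*(o)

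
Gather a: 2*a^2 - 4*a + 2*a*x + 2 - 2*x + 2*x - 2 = 2*a^2 + a*(2*x - 4)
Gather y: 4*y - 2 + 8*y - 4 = 12*y - 6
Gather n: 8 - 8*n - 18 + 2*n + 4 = -6*n - 6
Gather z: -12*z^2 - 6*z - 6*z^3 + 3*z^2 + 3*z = -6*z^3 - 9*z^2 - 3*z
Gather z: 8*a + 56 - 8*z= 8*a - 8*z + 56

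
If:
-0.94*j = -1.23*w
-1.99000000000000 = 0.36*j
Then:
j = -5.53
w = -4.22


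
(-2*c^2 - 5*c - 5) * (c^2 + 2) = -2*c^4 - 5*c^3 - 9*c^2 - 10*c - 10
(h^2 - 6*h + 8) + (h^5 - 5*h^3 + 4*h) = h^5 - 5*h^3 + h^2 - 2*h + 8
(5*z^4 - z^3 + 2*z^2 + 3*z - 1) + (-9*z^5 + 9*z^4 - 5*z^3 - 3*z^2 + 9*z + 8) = -9*z^5 + 14*z^4 - 6*z^3 - z^2 + 12*z + 7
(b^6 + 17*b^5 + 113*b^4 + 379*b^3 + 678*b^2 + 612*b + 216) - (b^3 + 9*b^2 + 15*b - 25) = b^6 + 17*b^5 + 113*b^4 + 378*b^3 + 669*b^2 + 597*b + 241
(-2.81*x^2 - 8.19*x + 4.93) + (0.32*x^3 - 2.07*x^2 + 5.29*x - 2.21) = 0.32*x^3 - 4.88*x^2 - 2.9*x + 2.72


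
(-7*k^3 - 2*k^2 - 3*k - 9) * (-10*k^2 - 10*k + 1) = 70*k^5 + 90*k^4 + 43*k^3 + 118*k^2 + 87*k - 9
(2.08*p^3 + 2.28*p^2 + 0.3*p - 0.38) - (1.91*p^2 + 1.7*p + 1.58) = 2.08*p^3 + 0.37*p^2 - 1.4*p - 1.96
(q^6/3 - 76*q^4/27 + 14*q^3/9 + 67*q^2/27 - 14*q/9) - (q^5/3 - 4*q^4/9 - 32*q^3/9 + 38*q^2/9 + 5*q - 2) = q^6/3 - q^5/3 - 64*q^4/27 + 46*q^3/9 - 47*q^2/27 - 59*q/9 + 2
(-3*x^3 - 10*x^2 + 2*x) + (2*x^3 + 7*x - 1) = -x^3 - 10*x^2 + 9*x - 1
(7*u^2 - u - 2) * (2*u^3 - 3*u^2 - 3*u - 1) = 14*u^5 - 23*u^4 - 22*u^3 + 2*u^2 + 7*u + 2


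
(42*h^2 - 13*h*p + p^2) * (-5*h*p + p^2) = -210*h^3*p + 107*h^2*p^2 - 18*h*p^3 + p^4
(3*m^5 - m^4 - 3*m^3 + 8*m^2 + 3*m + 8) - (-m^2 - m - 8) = 3*m^5 - m^4 - 3*m^3 + 9*m^2 + 4*m + 16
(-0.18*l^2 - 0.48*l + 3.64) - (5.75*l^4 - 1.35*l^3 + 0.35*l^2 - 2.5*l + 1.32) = -5.75*l^4 + 1.35*l^3 - 0.53*l^2 + 2.02*l + 2.32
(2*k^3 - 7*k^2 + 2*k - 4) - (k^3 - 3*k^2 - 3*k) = k^3 - 4*k^2 + 5*k - 4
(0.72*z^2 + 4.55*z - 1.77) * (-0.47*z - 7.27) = -0.3384*z^3 - 7.3729*z^2 - 32.2466*z + 12.8679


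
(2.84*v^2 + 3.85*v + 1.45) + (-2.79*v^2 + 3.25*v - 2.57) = 0.0499999999999998*v^2 + 7.1*v - 1.12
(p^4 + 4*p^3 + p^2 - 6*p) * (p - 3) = p^5 + p^4 - 11*p^3 - 9*p^2 + 18*p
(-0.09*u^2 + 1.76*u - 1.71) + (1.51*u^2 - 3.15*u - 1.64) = 1.42*u^2 - 1.39*u - 3.35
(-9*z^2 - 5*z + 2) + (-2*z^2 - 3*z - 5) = -11*z^2 - 8*z - 3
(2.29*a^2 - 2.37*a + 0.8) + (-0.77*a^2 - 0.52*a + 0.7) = 1.52*a^2 - 2.89*a + 1.5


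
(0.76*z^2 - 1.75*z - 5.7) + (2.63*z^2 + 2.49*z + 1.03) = 3.39*z^2 + 0.74*z - 4.67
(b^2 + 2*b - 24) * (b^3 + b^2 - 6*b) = b^5 + 3*b^4 - 28*b^3 - 36*b^2 + 144*b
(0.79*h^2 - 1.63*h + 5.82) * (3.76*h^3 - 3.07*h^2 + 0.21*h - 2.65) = 2.9704*h^5 - 8.5541*h^4 + 27.0532*h^3 - 20.3032*h^2 + 5.5417*h - 15.423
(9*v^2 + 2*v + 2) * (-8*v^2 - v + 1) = -72*v^4 - 25*v^3 - 9*v^2 + 2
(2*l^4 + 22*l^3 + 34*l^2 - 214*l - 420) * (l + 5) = 2*l^5 + 32*l^4 + 144*l^3 - 44*l^2 - 1490*l - 2100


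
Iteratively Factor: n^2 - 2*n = (n)*(n - 2)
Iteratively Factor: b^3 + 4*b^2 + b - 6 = (b + 2)*(b^2 + 2*b - 3) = (b + 2)*(b + 3)*(b - 1)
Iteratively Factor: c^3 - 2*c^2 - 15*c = (c - 5)*(c^2 + 3*c) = c*(c - 5)*(c + 3)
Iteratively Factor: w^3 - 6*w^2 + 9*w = (w - 3)*(w^2 - 3*w) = (w - 3)^2*(w)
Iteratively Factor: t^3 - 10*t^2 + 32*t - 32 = (t - 4)*(t^2 - 6*t + 8) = (t - 4)^2*(t - 2)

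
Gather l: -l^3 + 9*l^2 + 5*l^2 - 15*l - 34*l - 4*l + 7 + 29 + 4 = -l^3 + 14*l^2 - 53*l + 40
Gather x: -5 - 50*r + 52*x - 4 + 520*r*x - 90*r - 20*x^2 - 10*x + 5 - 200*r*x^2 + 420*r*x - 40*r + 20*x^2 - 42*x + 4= -200*r*x^2 + 940*r*x - 180*r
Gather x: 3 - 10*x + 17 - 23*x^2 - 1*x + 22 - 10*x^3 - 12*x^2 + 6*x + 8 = -10*x^3 - 35*x^2 - 5*x + 50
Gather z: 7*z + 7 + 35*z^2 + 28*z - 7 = 35*z^2 + 35*z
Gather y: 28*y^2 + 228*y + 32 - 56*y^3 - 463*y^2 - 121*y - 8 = -56*y^3 - 435*y^2 + 107*y + 24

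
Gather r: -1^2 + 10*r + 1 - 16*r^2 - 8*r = -16*r^2 + 2*r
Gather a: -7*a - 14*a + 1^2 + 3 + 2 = 6 - 21*a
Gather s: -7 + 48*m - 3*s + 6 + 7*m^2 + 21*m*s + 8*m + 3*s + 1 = 7*m^2 + 21*m*s + 56*m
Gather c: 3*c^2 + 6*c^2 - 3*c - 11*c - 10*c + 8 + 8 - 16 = 9*c^2 - 24*c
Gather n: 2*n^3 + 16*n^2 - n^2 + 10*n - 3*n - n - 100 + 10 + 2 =2*n^3 + 15*n^2 + 6*n - 88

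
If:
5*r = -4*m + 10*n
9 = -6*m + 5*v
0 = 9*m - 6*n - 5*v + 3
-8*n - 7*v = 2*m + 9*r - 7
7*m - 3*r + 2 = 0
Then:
No Solution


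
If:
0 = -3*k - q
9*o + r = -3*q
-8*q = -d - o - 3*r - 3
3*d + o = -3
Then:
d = 17*r/222 - 36/37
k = -79*r/666 - 3/37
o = -17*r/74 - 3/37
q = 79*r/222 + 9/37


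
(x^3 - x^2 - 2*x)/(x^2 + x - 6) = x*(x + 1)/(x + 3)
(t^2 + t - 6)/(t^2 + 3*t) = (t - 2)/t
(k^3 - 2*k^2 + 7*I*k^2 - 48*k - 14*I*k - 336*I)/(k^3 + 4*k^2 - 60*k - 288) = (k + 7*I)/(k + 6)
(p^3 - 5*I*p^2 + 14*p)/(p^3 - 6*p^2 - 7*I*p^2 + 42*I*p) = (p + 2*I)/(p - 6)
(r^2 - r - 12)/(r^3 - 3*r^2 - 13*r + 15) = (r - 4)/(r^2 - 6*r + 5)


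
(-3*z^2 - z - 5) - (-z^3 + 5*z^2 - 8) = z^3 - 8*z^2 - z + 3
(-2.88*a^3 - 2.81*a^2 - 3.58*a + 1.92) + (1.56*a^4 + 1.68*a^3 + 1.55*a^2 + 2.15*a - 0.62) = 1.56*a^4 - 1.2*a^3 - 1.26*a^2 - 1.43*a + 1.3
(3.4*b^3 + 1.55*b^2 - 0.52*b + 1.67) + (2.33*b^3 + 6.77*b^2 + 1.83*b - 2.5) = 5.73*b^3 + 8.32*b^2 + 1.31*b - 0.83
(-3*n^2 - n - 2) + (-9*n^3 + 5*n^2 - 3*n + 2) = -9*n^3 + 2*n^2 - 4*n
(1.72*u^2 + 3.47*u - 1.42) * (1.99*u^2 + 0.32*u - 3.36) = 3.4228*u^4 + 7.4557*u^3 - 7.4946*u^2 - 12.1136*u + 4.7712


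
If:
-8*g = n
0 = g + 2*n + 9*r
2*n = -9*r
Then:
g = 0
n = 0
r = 0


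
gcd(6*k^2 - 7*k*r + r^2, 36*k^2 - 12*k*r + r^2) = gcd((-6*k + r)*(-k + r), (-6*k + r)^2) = -6*k + r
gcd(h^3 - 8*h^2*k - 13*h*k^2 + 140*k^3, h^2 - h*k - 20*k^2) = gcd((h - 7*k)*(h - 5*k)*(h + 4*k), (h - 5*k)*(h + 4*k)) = h^2 - h*k - 20*k^2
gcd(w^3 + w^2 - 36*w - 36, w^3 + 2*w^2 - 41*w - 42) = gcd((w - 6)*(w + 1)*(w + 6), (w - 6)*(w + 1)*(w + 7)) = w^2 - 5*w - 6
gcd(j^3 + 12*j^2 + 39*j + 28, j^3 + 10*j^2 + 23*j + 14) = j^2 + 8*j + 7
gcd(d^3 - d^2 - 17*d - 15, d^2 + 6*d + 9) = d + 3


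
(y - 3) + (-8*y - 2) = -7*y - 5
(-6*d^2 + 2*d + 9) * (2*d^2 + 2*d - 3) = -12*d^4 - 8*d^3 + 40*d^2 + 12*d - 27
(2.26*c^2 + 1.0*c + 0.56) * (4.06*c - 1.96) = 9.1756*c^3 - 0.3696*c^2 + 0.3136*c - 1.0976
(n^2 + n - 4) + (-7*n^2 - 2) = -6*n^2 + n - 6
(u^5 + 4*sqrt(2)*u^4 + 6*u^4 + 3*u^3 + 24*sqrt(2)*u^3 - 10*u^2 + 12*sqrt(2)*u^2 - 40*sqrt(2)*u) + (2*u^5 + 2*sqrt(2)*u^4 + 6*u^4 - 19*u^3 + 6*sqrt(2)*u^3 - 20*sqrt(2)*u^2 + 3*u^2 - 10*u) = 3*u^5 + 6*sqrt(2)*u^4 + 12*u^4 - 16*u^3 + 30*sqrt(2)*u^3 - 8*sqrt(2)*u^2 - 7*u^2 - 40*sqrt(2)*u - 10*u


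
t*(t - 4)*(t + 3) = t^3 - t^2 - 12*t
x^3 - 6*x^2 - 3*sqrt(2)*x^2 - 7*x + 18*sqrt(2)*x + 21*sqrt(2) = (x - 7)*(x + 1)*(x - 3*sqrt(2))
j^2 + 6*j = j*(j + 6)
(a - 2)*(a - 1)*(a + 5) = a^3 + 2*a^2 - 13*a + 10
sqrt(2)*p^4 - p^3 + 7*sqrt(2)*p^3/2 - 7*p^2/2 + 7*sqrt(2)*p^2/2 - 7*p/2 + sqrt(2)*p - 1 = (p + 1)*(p + 2)*(p - sqrt(2)/2)*(sqrt(2)*p + sqrt(2)/2)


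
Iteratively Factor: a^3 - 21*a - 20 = (a - 5)*(a^2 + 5*a + 4) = (a - 5)*(a + 1)*(a + 4)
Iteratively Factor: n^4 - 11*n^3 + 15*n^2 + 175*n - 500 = (n - 5)*(n^3 - 6*n^2 - 15*n + 100) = (n - 5)^2*(n^2 - n - 20) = (n - 5)^2*(n + 4)*(n - 5)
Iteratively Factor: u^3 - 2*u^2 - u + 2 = (u - 2)*(u^2 - 1) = (u - 2)*(u + 1)*(u - 1)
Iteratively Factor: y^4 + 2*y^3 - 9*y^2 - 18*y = (y)*(y^3 + 2*y^2 - 9*y - 18) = y*(y - 3)*(y^2 + 5*y + 6) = y*(y - 3)*(y + 3)*(y + 2)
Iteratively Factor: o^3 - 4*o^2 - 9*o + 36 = (o - 4)*(o^2 - 9) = (o - 4)*(o - 3)*(o + 3)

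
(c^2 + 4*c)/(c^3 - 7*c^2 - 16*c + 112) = c/(c^2 - 11*c + 28)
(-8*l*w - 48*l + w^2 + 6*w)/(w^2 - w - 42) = (-8*l + w)/(w - 7)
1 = 1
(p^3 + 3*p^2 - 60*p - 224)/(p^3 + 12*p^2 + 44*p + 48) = (p^2 - p - 56)/(p^2 + 8*p + 12)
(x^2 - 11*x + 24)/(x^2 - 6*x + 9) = (x - 8)/(x - 3)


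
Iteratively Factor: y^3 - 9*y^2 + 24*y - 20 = (y - 5)*(y^2 - 4*y + 4) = (y - 5)*(y - 2)*(y - 2)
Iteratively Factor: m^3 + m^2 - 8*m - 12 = (m + 2)*(m^2 - m - 6) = (m - 3)*(m + 2)*(m + 2)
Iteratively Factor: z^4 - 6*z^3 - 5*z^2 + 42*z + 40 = (z + 2)*(z^3 - 8*z^2 + 11*z + 20) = (z - 4)*(z + 2)*(z^2 - 4*z - 5) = (z - 5)*(z - 4)*(z + 2)*(z + 1)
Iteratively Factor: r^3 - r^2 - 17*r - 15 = (r + 1)*(r^2 - 2*r - 15) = (r - 5)*(r + 1)*(r + 3)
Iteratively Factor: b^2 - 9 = (b + 3)*(b - 3)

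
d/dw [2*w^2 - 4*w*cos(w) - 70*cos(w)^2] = 4*w*sin(w) + 4*w + 70*sin(2*w) - 4*cos(w)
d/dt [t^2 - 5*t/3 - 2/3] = 2*t - 5/3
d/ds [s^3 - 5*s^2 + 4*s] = 3*s^2 - 10*s + 4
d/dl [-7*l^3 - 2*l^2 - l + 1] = -21*l^2 - 4*l - 1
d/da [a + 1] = 1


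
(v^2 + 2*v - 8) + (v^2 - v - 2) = 2*v^2 + v - 10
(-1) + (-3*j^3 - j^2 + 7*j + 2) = -3*j^3 - j^2 + 7*j + 1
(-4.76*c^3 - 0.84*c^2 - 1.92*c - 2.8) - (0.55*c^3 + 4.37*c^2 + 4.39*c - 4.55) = -5.31*c^3 - 5.21*c^2 - 6.31*c + 1.75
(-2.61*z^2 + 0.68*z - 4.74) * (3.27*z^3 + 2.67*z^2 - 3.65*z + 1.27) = -8.5347*z^5 - 4.7451*z^4 - 4.1577*z^3 - 18.4525*z^2 + 18.1646*z - 6.0198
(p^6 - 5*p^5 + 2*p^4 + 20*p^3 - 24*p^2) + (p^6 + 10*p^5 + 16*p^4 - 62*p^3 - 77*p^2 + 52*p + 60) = 2*p^6 + 5*p^5 + 18*p^4 - 42*p^3 - 101*p^2 + 52*p + 60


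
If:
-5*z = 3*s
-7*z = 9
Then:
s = 15/7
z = -9/7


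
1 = 1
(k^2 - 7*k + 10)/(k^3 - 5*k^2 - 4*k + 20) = 1/(k + 2)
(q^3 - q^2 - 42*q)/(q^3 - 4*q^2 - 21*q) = (q + 6)/(q + 3)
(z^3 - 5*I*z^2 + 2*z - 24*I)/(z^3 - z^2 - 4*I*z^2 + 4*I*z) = (z^2 - I*z + 6)/(z*(z - 1))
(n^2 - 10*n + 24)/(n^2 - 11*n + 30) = (n - 4)/(n - 5)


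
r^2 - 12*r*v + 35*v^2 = (r - 7*v)*(r - 5*v)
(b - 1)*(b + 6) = b^2 + 5*b - 6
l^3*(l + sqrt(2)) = l^4 + sqrt(2)*l^3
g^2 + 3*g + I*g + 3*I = (g + 3)*(g + I)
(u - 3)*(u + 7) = u^2 + 4*u - 21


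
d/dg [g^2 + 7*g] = 2*g + 7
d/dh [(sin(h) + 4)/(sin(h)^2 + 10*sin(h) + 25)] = -(sin(h) + 3)*cos(h)/(sin(h) + 5)^3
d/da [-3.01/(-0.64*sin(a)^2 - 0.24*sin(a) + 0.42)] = -(3.8528*sin(a) + 0.7224)*cos(a)/(0.64*sin(a)^2 + 0.24*sin(a) - 0.42)^2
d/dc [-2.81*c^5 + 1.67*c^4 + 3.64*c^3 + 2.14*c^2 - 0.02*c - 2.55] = -14.05*c^4 + 6.68*c^3 + 10.92*c^2 + 4.28*c - 0.02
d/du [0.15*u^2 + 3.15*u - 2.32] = 0.3*u + 3.15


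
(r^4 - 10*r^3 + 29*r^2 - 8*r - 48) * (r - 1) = r^5 - 11*r^4 + 39*r^3 - 37*r^2 - 40*r + 48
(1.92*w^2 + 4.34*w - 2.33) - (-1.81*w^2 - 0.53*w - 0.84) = 3.73*w^2 + 4.87*w - 1.49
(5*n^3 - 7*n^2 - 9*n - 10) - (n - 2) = 5*n^3 - 7*n^2 - 10*n - 8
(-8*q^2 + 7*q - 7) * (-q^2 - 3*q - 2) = 8*q^4 + 17*q^3 + 2*q^2 + 7*q + 14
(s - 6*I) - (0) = s - 6*I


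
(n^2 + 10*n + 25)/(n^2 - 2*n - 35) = (n + 5)/(n - 7)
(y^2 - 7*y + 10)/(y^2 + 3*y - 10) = (y - 5)/(y + 5)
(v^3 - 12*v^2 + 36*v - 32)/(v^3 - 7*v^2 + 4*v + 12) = (v^2 - 10*v + 16)/(v^2 - 5*v - 6)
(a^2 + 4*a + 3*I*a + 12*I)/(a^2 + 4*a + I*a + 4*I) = (a + 3*I)/(a + I)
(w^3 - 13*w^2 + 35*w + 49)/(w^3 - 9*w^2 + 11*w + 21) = (w - 7)/(w - 3)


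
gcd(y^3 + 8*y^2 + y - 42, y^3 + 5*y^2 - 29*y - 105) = y^2 + 10*y + 21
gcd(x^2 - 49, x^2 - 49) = x^2 - 49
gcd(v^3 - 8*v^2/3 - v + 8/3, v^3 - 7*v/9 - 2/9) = v - 1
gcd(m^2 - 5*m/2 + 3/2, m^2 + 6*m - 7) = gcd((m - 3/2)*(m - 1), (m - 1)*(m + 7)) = m - 1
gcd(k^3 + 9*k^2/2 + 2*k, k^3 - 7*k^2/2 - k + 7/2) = 1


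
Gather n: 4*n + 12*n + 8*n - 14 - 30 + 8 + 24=24*n - 12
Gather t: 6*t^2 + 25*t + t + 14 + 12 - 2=6*t^2 + 26*t + 24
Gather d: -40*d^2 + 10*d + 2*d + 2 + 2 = -40*d^2 + 12*d + 4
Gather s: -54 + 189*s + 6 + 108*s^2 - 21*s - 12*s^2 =96*s^2 + 168*s - 48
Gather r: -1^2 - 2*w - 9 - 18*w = -20*w - 10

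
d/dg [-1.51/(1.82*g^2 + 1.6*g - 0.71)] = (5.4964*g + 2.416)/(1.82*g^2 + 1.6*g - 0.71)^2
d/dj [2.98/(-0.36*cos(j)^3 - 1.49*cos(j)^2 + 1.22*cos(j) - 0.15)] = (-3.2184*cos(j)^2 - 8.8804*cos(j) + 3.6356)*sin(j)/(0.36*cos(j)^3 + 1.49*cos(j)^2 - 1.22*cos(j) + 0.15)^2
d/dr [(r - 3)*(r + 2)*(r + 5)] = 3*r^2 + 8*r - 11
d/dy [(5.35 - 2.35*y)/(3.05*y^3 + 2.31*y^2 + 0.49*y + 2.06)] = (14.335*y^3 - 43.524*y^2 - 24.717*y - 7.4625)/(9.3025*y^6 + 14.091*y^5 + 8.3251*y^4 + 14.8298*y^3 + 9.7573*y^2 + 2.0188*y + 4.2436)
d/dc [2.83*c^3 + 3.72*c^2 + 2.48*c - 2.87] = 8.49*c^2 + 7.44*c + 2.48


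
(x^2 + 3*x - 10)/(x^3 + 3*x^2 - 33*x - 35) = (x^2 + 3*x - 10)/(x^3 + 3*x^2 - 33*x - 35)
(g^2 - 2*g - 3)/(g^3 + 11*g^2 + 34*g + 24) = (g - 3)/(g^2 + 10*g + 24)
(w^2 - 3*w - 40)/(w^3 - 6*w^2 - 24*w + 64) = (w + 5)/(w^2 + 2*w - 8)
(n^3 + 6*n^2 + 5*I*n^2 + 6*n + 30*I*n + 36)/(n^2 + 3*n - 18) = (n^2 + 5*I*n + 6)/(n - 3)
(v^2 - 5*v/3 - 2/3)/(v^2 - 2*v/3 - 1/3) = (v - 2)/(v - 1)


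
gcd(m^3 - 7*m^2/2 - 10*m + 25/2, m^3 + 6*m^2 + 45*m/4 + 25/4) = m + 5/2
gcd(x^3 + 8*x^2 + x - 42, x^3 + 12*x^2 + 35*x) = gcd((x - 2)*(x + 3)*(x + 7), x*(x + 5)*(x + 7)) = x + 7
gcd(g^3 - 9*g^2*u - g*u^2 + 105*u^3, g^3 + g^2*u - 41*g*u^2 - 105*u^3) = -g^2 + 4*g*u + 21*u^2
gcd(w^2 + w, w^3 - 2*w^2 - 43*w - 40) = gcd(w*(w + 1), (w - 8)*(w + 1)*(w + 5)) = w + 1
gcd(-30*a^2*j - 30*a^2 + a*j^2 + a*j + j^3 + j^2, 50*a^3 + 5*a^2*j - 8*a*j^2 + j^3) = 5*a - j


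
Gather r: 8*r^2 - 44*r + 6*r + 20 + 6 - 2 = 8*r^2 - 38*r + 24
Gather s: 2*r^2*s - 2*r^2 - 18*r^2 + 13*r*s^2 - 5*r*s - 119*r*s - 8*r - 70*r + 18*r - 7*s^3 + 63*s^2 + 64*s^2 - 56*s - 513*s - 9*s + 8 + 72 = -20*r^2 - 60*r - 7*s^3 + s^2*(13*r + 127) + s*(2*r^2 - 124*r - 578) + 80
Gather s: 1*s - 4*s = -3*s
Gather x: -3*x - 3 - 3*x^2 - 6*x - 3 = -3*x^2 - 9*x - 6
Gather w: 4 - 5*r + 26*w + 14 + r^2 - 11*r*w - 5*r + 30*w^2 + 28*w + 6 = r^2 - 10*r + 30*w^2 + w*(54 - 11*r) + 24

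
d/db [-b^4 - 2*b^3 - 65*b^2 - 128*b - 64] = -4*b^3 - 6*b^2 - 130*b - 128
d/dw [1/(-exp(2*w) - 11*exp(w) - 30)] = (2*exp(w) + 11)*exp(w)/(exp(2*w) + 11*exp(w) + 30)^2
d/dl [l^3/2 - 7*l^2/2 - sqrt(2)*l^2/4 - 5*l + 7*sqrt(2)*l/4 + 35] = 3*l^2/2 - 7*l - sqrt(2)*l/2 - 5 + 7*sqrt(2)/4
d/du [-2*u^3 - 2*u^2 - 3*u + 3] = -6*u^2 - 4*u - 3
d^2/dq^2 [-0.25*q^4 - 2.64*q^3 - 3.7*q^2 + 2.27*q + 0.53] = -3.0*q^2 - 15.84*q - 7.4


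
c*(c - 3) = c^2 - 3*c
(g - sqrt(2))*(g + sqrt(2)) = g^2 - 2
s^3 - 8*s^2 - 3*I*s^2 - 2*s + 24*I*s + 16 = (s - 8)*(s - 2*I)*(s - I)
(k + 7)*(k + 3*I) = k^2 + 7*k + 3*I*k + 21*I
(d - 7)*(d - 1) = d^2 - 8*d + 7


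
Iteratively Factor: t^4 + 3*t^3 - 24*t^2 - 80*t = (t - 5)*(t^3 + 8*t^2 + 16*t) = (t - 5)*(t + 4)*(t^2 + 4*t) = t*(t - 5)*(t + 4)*(t + 4)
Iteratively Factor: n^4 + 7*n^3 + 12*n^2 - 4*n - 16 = (n + 2)*(n^3 + 5*n^2 + 2*n - 8) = (n - 1)*(n + 2)*(n^2 + 6*n + 8) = (n - 1)*(n + 2)*(n + 4)*(n + 2)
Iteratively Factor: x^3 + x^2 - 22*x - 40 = (x - 5)*(x^2 + 6*x + 8) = (x - 5)*(x + 2)*(x + 4)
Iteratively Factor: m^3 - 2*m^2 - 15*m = (m - 5)*(m^2 + 3*m) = m*(m - 5)*(m + 3)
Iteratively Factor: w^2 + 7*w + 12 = (w + 4)*(w + 3)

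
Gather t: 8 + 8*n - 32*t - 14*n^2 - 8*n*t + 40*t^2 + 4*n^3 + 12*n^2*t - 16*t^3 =4*n^3 - 14*n^2 + 8*n - 16*t^3 + 40*t^2 + t*(12*n^2 - 8*n - 32) + 8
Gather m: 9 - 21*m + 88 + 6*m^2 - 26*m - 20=6*m^2 - 47*m + 77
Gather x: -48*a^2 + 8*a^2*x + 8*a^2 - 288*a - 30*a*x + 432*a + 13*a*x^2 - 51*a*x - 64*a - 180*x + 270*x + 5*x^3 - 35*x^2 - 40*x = -40*a^2 + 80*a + 5*x^3 + x^2*(13*a - 35) + x*(8*a^2 - 81*a + 50)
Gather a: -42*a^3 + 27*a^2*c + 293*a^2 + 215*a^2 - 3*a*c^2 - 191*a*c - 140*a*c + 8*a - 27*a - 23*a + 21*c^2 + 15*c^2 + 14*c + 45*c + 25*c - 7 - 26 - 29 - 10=-42*a^3 + a^2*(27*c + 508) + a*(-3*c^2 - 331*c - 42) + 36*c^2 + 84*c - 72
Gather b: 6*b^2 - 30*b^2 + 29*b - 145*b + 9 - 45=-24*b^2 - 116*b - 36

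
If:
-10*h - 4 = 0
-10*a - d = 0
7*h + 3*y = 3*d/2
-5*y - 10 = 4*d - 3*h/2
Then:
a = 229/975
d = -458/195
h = -2/5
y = -47/195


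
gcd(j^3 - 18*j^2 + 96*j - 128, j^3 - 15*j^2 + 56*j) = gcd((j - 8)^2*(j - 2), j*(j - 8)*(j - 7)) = j - 8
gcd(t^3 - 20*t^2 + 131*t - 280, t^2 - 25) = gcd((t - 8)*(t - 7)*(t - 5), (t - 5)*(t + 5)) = t - 5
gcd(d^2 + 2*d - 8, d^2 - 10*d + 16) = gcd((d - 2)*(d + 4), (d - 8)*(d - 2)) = d - 2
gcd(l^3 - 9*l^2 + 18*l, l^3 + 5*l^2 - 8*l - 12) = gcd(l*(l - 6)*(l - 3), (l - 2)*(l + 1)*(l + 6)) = 1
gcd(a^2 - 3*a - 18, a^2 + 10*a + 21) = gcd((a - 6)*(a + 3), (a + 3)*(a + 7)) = a + 3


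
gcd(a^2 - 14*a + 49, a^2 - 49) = a - 7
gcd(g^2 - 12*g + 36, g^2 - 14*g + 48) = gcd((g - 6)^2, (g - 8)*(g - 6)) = g - 6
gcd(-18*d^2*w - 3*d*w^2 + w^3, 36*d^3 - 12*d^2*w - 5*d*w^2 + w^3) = -18*d^2 - 3*d*w + w^2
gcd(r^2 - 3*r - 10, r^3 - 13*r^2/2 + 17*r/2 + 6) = 1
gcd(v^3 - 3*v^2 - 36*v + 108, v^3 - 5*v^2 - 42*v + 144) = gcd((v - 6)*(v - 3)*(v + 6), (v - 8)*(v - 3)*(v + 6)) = v^2 + 3*v - 18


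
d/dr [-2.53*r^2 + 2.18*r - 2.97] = 2.18 - 5.06*r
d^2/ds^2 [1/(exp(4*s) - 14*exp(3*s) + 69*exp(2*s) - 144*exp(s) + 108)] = 2*((-8*exp(3*s) + 63*exp(2*s) - 138*exp(s) + 72)*(exp(4*s) - 14*exp(3*s) + 69*exp(2*s) - 144*exp(s) + 108) + 4*(2*exp(3*s) - 21*exp(2*s) + 69*exp(s) - 72)^2*exp(s))*exp(s)/(exp(4*s) - 14*exp(3*s) + 69*exp(2*s) - 144*exp(s) + 108)^3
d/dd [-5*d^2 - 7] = -10*d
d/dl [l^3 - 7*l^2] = l*(3*l - 14)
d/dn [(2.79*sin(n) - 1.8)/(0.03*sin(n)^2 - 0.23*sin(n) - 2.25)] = (-0.0837*sin(n)^2 + 0.108*sin(n) - 6.6915)*cos(n)/(0.0009*sin(n)^4 - 0.0138*sin(n)^3 - 0.0821*sin(n)^2 + 1.035*sin(n) + 5.0625)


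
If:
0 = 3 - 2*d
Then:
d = 3/2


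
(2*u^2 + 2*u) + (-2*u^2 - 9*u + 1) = 1 - 7*u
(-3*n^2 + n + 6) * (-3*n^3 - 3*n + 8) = 9*n^5 - 3*n^4 - 9*n^3 - 27*n^2 - 10*n + 48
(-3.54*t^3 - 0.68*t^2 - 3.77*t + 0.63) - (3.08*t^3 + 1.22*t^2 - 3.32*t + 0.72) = -6.62*t^3 - 1.9*t^2 - 0.45*t - 0.09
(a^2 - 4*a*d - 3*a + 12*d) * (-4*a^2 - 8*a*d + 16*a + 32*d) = -4*a^4 + 8*a^3*d + 28*a^3 + 32*a^2*d^2 - 56*a^2*d - 48*a^2 - 224*a*d^2 + 96*a*d + 384*d^2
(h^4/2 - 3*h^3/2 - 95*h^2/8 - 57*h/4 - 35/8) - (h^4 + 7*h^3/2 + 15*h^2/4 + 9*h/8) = -h^4/2 - 5*h^3 - 125*h^2/8 - 123*h/8 - 35/8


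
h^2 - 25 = (h - 5)*(h + 5)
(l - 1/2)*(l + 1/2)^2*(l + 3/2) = l^4 + 2*l^3 + l^2/2 - l/2 - 3/16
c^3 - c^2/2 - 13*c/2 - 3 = (c - 3)*(c + 1/2)*(c + 2)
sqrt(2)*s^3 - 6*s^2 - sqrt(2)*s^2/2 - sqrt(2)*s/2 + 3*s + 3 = (s - 1)*(s - 3*sqrt(2))*(sqrt(2)*s + sqrt(2)/2)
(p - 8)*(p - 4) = p^2 - 12*p + 32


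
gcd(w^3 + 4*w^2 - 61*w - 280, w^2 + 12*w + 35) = w^2 + 12*w + 35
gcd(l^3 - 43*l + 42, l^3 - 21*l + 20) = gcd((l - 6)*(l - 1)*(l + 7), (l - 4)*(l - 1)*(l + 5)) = l - 1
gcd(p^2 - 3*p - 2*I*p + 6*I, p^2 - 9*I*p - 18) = 1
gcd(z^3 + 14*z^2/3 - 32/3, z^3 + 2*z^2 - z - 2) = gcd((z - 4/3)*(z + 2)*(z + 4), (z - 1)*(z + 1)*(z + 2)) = z + 2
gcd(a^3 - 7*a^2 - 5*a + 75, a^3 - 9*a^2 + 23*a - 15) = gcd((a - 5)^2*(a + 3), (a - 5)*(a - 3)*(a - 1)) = a - 5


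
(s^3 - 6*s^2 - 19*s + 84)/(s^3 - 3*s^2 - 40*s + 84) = (s^2 + s - 12)/(s^2 + 4*s - 12)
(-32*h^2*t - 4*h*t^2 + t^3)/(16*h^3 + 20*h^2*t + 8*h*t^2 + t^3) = t*(-8*h + t)/(4*h^2 + 4*h*t + t^2)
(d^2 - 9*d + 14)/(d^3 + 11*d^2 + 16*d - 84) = (d - 7)/(d^2 + 13*d + 42)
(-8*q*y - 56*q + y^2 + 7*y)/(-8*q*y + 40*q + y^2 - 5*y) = (y + 7)/(y - 5)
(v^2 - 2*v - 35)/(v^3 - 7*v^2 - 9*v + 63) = (v + 5)/(v^2 - 9)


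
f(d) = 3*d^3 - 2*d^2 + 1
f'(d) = 9*d^2 - 4*d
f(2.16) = 21.90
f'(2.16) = 33.35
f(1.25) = 3.73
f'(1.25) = 9.06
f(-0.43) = 0.39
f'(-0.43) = 3.38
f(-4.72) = -359.02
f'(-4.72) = 219.39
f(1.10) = 2.57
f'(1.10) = 6.49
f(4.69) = 266.49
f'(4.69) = 179.20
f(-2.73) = -74.95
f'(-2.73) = 78.00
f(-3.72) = -181.11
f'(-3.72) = 139.43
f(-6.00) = -719.00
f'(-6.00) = 348.00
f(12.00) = 4897.00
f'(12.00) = 1248.00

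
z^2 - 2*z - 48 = (z - 8)*(z + 6)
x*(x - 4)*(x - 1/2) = x^3 - 9*x^2/2 + 2*x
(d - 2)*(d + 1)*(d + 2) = d^3 + d^2 - 4*d - 4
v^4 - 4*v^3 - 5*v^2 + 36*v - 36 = (v - 3)*(v - 2)^2*(v + 3)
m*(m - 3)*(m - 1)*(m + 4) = m^4 - 13*m^2 + 12*m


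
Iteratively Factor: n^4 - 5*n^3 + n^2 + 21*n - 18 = (n - 1)*(n^3 - 4*n^2 - 3*n + 18) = (n - 1)*(n + 2)*(n^2 - 6*n + 9) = (n - 3)*(n - 1)*(n + 2)*(n - 3)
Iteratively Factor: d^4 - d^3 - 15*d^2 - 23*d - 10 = (d - 5)*(d^3 + 4*d^2 + 5*d + 2) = (d - 5)*(d + 1)*(d^2 + 3*d + 2) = (d - 5)*(d + 1)*(d + 2)*(d + 1)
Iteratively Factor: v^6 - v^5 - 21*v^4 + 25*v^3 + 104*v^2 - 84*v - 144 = (v - 3)*(v^5 + 2*v^4 - 15*v^3 - 20*v^2 + 44*v + 48) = (v - 3)*(v + 1)*(v^4 + v^3 - 16*v^2 - 4*v + 48) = (v - 3)*(v + 1)*(v + 4)*(v^3 - 3*v^2 - 4*v + 12) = (v - 3)*(v + 1)*(v + 2)*(v + 4)*(v^2 - 5*v + 6) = (v - 3)*(v - 2)*(v + 1)*(v + 2)*(v + 4)*(v - 3)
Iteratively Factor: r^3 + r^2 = (r + 1)*(r^2) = r*(r + 1)*(r)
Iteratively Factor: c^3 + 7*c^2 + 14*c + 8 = (c + 4)*(c^2 + 3*c + 2) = (c + 1)*(c + 4)*(c + 2)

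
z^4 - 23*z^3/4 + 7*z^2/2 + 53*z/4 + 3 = (z - 4)*(z - 3)*(z + 1/4)*(z + 1)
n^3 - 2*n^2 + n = n*(n - 1)^2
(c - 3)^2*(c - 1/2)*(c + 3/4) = c^4 - 23*c^3/4 + 57*c^2/8 + 9*c/2 - 27/8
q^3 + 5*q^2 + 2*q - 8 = (q - 1)*(q + 2)*(q + 4)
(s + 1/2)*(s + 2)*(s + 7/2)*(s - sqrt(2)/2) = s^4 - sqrt(2)*s^3/2 + 6*s^3 - 3*sqrt(2)*s^2 + 39*s^2/4 - 39*sqrt(2)*s/8 + 7*s/2 - 7*sqrt(2)/4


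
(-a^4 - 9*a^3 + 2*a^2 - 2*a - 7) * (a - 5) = -a^5 - 4*a^4 + 47*a^3 - 12*a^2 + 3*a + 35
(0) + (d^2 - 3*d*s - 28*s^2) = d^2 - 3*d*s - 28*s^2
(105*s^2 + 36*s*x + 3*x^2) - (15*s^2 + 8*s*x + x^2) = 90*s^2 + 28*s*x + 2*x^2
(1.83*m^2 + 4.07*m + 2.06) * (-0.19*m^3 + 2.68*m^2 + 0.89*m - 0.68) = -0.3477*m^5 + 4.1311*m^4 + 12.1449*m^3 + 7.8987*m^2 - 0.9342*m - 1.4008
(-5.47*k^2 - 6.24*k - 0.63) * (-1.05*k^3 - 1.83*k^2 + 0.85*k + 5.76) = 5.7435*k^5 + 16.5621*k^4 + 7.4312*k^3 - 35.6583*k^2 - 36.4779*k - 3.6288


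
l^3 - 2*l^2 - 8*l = l*(l - 4)*(l + 2)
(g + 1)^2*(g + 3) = g^3 + 5*g^2 + 7*g + 3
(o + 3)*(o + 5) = o^2 + 8*o + 15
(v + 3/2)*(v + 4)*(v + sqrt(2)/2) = v^3 + sqrt(2)*v^2/2 + 11*v^2/2 + 11*sqrt(2)*v/4 + 6*v + 3*sqrt(2)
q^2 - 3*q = q*(q - 3)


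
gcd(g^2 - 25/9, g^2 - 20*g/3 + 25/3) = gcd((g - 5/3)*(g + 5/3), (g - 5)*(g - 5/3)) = g - 5/3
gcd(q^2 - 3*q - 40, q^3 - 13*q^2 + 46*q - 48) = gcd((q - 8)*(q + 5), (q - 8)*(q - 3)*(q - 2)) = q - 8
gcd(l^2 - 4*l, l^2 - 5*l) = l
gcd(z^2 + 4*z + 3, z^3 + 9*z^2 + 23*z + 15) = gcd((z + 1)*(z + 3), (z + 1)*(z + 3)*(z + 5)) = z^2 + 4*z + 3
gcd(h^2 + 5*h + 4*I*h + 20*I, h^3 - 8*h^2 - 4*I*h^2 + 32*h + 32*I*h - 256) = h + 4*I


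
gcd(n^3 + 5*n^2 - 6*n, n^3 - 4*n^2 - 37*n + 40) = n - 1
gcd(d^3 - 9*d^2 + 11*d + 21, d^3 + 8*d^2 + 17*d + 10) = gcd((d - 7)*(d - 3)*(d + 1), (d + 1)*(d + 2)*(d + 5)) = d + 1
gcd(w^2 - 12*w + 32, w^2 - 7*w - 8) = w - 8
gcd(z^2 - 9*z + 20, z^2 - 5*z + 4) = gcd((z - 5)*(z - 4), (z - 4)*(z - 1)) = z - 4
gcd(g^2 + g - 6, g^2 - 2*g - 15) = g + 3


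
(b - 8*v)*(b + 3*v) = b^2 - 5*b*v - 24*v^2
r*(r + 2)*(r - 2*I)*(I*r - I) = I*r^4 + 2*r^3 + I*r^3 + 2*r^2 - 2*I*r^2 - 4*r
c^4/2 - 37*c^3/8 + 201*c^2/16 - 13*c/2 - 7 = (c/2 + 1/4)*(c - 4)^2*(c - 7/4)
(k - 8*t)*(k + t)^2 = k^3 - 6*k^2*t - 15*k*t^2 - 8*t^3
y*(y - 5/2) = y^2 - 5*y/2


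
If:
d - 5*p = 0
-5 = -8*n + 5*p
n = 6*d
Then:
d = 5/47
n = 30/47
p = 1/47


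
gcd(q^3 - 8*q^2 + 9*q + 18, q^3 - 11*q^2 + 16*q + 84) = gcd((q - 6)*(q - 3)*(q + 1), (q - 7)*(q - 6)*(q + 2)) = q - 6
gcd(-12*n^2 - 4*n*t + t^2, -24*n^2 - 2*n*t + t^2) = -6*n + t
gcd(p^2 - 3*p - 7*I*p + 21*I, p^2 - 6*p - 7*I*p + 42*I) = p - 7*I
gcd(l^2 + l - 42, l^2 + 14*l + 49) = l + 7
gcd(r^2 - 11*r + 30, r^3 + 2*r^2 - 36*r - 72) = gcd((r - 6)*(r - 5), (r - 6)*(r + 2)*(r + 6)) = r - 6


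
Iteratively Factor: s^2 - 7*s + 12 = (s - 4)*(s - 3)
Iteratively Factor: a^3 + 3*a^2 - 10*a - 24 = (a - 3)*(a^2 + 6*a + 8) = (a - 3)*(a + 2)*(a + 4)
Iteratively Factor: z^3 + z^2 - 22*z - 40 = (z + 2)*(z^2 - z - 20) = (z + 2)*(z + 4)*(z - 5)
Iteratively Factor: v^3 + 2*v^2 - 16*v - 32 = (v + 4)*(v^2 - 2*v - 8) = (v - 4)*(v + 4)*(v + 2)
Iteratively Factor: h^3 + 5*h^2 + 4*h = (h)*(h^2 + 5*h + 4) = h*(h + 1)*(h + 4)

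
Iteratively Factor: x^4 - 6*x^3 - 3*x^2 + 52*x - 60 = (x - 2)*(x^3 - 4*x^2 - 11*x + 30) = (x - 2)^2*(x^2 - 2*x - 15) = (x - 5)*(x - 2)^2*(x + 3)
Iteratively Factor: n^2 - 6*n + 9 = (n - 3)*(n - 3)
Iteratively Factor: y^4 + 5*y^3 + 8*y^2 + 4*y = (y + 1)*(y^3 + 4*y^2 + 4*y) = (y + 1)*(y + 2)*(y^2 + 2*y) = (y + 1)*(y + 2)^2*(y)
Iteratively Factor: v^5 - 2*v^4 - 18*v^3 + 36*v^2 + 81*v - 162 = (v - 2)*(v^4 - 18*v^2 + 81) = (v - 2)*(v + 3)*(v^3 - 3*v^2 - 9*v + 27) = (v - 2)*(v + 3)^2*(v^2 - 6*v + 9) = (v - 3)*(v - 2)*(v + 3)^2*(v - 3)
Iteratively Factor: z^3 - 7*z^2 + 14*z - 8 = (z - 1)*(z^2 - 6*z + 8) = (z - 4)*(z - 1)*(z - 2)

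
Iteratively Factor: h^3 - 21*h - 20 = (h + 1)*(h^2 - h - 20) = (h + 1)*(h + 4)*(h - 5)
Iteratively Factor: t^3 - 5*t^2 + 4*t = (t - 1)*(t^2 - 4*t) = (t - 4)*(t - 1)*(t)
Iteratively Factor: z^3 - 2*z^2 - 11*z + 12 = (z - 1)*(z^2 - z - 12) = (z - 1)*(z + 3)*(z - 4)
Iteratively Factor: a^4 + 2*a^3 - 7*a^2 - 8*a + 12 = (a + 2)*(a^3 - 7*a + 6) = (a + 2)*(a + 3)*(a^2 - 3*a + 2) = (a - 1)*(a + 2)*(a + 3)*(a - 2)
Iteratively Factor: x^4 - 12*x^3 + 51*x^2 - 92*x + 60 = (x - 3)*(x^3 - 9*x^2 + 24*x - 20) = (x - 3)*(x - 2)*(x^2 - 7*x + 10) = (x - 5)*(x - 3)*(x - 2)*(x - 2)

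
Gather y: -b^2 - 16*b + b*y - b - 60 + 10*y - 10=-b^2 - 17*b + y*(b + 10) - 70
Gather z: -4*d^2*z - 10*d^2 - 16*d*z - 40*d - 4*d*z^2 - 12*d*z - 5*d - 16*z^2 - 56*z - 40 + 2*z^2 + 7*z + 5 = -10*d^2 - 45*d + z^2*(-4*d - 14) + z*(-4*d^2 - 28*d - 49) - 35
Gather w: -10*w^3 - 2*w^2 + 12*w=-10*w^3 - 2*w^2 + 12*w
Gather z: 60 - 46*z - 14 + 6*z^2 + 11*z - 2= 6*z^2 - 35*z + 44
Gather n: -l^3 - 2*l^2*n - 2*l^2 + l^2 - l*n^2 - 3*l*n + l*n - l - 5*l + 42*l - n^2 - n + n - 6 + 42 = -l^3 - l^2 + 36*l + n^2*(-l - 1) + n*(-2*l^2 - 2*l) + 36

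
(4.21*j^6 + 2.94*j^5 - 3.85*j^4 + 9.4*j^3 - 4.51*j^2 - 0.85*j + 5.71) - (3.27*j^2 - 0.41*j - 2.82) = 4.21*j^6 + 2.94*j^5 - 3.85*j^4 + 9.4*j^3 - 7.78*j^2 - 0.44*j + 8.53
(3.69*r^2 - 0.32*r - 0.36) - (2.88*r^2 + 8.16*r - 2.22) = 0.81*r^2 - 8.48*r + 1.86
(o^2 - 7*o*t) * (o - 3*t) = o^3 - 10*o^2*t + 21*o*t^2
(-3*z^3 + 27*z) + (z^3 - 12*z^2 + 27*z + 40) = -2*z^3 - 12*z^2 + 54*z + 40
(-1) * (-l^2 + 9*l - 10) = l^2 - 9*l + 10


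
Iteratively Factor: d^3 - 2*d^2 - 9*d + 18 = (d - 3)*(d^2 + d - 6) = (d - 3)*(d - 2)*(d + 3)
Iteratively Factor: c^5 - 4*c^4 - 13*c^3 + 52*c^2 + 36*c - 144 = (c + 3)*(c^4 - 7*c^3 + 8*c^2 + 28*c - 48) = (c - 3)*(c + 3)*(c^3 - 4*c^2 - 4*c + 16) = (c - 3)*(c - 2)*(c + 3)*(c^2 - 2*c - 8) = (c - 3)*(c - 2)*(c + 2)*(c + 3)*(c - 4)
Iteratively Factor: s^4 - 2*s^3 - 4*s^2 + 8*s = (s)*(s^3 - 2*s^2 - 4*s + 8) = s*(s - 2)*(s^2 - 4) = s*(s - 2)*(s + 2)*(s - 2)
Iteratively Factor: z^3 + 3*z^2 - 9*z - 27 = (z + 3)*(z^2 - 9) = (z - 3)*(z + 3)*(z + 3)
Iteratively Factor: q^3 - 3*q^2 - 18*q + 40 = (q - 5)*(q^2 + 2*q - 8) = (q - 5)*(q + 4)*(q - 2)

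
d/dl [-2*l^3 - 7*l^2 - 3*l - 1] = -6*l^2 - 14*l - 3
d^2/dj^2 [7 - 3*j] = 0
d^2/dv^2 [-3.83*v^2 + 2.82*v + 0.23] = -7.66000000000000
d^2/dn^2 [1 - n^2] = -2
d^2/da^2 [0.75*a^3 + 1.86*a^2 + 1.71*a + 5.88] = 4.5*a + 3.72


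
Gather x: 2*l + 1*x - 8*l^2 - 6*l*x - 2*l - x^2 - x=-8*l^2 - 6*l*x - x^2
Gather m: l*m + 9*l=l*m + 9*l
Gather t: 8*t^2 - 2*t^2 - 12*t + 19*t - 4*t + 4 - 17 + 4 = 6*t^2 + 3*t - 9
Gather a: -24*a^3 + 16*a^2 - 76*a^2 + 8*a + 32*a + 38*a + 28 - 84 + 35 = -24*a^3 - 60*a^2 + 78*a - 21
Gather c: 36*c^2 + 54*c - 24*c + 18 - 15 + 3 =36*c^2 + 30*c + 6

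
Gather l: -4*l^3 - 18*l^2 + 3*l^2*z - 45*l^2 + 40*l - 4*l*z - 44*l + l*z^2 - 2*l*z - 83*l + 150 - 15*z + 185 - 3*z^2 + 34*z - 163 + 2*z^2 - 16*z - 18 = -4*l^3 + l^2*(3*z - 63) + l*(z^2 - 6*z - 87) - z^2 + 3*z + 154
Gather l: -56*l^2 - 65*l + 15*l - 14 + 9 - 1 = -56*l^2 - 50*l - 6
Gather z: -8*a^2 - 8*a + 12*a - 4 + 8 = -8*a^2 + 4*a + 4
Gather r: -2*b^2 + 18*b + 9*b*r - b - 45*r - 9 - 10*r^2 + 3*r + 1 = -2*b^2 + 17*b - 10*r^2 + r*(9*b - 42) - 8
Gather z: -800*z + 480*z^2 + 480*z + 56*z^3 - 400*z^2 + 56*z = 56*z^3 + 80*z^2 - 264*z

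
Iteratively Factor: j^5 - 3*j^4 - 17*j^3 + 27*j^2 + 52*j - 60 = (j - 5)*(j^4 + 2*j^3 - 7*j^2 - 8*j + 12) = (j - 5)*(j + 3)*(j^3 - j^2 - 4*j + 4) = (j - 5)*(j - 2)*(j + 3)*(j^2 + j - 2) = (j - 5)*(j - 2)*(j + 2)*(j + 3)*(j - 1)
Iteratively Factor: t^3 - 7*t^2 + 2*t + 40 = (t - 4)*(t^2 - 3*t - 10) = (t - 5)*(t - 4)*(t + 2)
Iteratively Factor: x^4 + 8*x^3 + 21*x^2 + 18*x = (x + 3)*(x^3 + 5*x^2 + 6*x) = (x + 3)^2*(x^2 + 2*x) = x*(x + 3)^2*(x + 2)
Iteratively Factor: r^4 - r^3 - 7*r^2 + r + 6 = (r - 1)*(r^3 - 7*r - 6) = (r - 1)*(r + 1)*(r^2 - r - 6) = (r - 3)*(r - 1)*(r + 1)*(r + 2)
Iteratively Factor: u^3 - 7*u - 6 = (u + 1)*(u^2 - u - 6) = (u + 1)*(u + 2)*(u - 3)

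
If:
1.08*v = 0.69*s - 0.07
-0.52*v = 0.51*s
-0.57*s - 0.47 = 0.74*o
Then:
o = -0.67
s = 0.04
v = -0.04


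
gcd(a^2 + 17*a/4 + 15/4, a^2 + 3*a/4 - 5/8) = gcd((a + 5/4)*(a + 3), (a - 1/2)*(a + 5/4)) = a + 5/4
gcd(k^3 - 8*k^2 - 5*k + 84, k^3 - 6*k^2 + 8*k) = k - 4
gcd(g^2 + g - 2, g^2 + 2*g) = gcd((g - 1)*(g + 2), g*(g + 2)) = g + 2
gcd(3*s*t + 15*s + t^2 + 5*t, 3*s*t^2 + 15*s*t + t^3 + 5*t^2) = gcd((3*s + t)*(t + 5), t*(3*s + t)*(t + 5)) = 3*s*t + 15*s + t^2 + 5*t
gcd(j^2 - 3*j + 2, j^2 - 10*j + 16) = j - 2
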